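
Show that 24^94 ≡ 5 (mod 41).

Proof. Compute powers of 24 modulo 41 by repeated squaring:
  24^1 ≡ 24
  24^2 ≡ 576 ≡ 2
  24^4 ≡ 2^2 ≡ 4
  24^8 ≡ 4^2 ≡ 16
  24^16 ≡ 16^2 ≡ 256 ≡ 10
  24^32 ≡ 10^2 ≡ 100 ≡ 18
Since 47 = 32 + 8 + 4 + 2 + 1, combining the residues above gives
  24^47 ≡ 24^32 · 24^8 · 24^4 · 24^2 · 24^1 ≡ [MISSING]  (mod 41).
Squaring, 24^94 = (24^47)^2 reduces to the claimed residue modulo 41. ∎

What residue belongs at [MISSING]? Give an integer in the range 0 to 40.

24^32 · 24^8 · 24^4 · 24^2 · 24^1 ≡ 18 · 16 · 4 · 2 · 24 = 55296.
55296 mod 41 = 28, so 24^47 ≡ 28 (mod 41).

28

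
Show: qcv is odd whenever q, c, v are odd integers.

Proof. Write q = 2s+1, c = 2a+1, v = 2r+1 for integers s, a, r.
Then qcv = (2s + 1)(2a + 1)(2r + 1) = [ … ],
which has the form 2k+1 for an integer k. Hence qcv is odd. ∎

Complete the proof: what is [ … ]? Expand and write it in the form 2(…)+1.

(2s + 1)(2a + 1)(2r + 1) = 8ars + 4ar + 4as + 2a + 4rs + 2r + 2s + 1
= 2(4ars + 2ar + 2as + a + 2rs + r + s) + 1.
Since 4ars + 2ar + 2as + a + 2rs + r + s is an integer, the product is of the form 2k+1 for an integer k.

2(4ars + 2ar + 2as + a + 2rs + r + s) + 1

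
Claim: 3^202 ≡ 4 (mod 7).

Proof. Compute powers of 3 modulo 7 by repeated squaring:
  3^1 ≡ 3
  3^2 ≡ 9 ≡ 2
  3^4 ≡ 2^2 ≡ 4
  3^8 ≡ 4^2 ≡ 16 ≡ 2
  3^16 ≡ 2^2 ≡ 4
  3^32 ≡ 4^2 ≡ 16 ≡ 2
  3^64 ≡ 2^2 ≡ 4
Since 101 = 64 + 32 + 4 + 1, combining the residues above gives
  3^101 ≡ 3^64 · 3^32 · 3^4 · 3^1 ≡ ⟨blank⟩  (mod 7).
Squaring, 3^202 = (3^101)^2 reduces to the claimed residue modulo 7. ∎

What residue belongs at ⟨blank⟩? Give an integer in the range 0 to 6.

5

Multiply the listed residues: 4 · 2 · 4 · 3 = 8 → 32 → 96.
Reducing modulo 7: 96 = 13·7 + 5, so 3^101 ≡ 5.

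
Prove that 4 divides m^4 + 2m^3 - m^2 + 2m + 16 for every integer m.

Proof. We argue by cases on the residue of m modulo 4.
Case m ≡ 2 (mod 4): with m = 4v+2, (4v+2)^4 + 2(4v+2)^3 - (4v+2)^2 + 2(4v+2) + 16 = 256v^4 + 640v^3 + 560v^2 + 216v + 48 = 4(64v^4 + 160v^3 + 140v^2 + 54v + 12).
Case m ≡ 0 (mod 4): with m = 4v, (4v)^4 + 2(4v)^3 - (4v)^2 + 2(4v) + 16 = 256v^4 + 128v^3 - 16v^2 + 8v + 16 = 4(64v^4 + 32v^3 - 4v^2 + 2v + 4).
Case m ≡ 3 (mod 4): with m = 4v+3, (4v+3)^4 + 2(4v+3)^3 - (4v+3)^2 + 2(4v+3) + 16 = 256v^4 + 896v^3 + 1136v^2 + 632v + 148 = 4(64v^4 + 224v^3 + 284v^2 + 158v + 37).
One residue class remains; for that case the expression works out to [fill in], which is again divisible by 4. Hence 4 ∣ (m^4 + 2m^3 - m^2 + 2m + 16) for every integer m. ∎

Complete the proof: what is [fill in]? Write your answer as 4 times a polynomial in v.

The residues treated are {2, 0, 3}, so the missing case is m ≡ 1 (mod 4); write m = 4v+1.
Then (4v+1)^4 + 2(4v+1)^3 - (4v+1)^2 + 2(4v+1) + 16 = 256v^4 + 384v^3 + 176v^2 + 40v + 20 = 4(64v^4 + 96v^3 + 44v^2 + 10v + 5).

4(64v^4 + 96v^3 + 44v^2 + 10v + 5)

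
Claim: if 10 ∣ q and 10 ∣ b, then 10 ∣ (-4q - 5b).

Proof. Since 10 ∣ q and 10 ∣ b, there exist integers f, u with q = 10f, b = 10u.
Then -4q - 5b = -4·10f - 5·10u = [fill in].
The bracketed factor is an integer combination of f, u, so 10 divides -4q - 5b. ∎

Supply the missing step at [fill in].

10(-4f - 5u)

Pull the common 10 out of every term: -4·10f - 5·10u = 10(-4f - 5u).
-4f - 5u is an integer, which exhibits the divisibility.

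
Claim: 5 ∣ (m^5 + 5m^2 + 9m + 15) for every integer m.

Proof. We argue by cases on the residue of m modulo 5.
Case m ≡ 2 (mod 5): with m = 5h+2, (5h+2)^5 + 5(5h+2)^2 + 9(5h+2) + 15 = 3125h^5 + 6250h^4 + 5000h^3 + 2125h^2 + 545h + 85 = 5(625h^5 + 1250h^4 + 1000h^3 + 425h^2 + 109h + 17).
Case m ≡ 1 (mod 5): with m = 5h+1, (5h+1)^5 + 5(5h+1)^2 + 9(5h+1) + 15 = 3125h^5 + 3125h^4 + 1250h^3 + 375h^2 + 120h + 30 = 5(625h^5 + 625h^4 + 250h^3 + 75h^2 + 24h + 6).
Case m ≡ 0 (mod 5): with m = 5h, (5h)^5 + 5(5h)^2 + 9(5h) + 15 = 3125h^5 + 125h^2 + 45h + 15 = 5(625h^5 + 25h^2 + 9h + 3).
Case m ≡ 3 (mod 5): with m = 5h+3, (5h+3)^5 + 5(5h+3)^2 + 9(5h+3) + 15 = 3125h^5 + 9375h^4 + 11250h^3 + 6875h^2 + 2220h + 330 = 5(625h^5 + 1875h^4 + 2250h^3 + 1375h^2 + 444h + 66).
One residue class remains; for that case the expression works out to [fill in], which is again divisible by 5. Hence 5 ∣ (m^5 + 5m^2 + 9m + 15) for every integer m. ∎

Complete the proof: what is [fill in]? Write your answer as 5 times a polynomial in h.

5(625h^5 + 2500h^4 + 4000h^3 + 3225h^2 + 1329h + 231)

The residues treated are {2, 1, 0, 3}, so the missing case is m ≡ 4 (mod 5); write m = 5h+4.
Then (5h+4)^5 + 5(5h+4)^2 + 9(5h+4) + 15 = 3125h^5 + 12500h^4 + 20000h^3 + 16125h^2 + 6645h + 1155 = 5(625h^5 + 2500h^4 + 4000h^3 + 3225h^2 + 1329h + 231).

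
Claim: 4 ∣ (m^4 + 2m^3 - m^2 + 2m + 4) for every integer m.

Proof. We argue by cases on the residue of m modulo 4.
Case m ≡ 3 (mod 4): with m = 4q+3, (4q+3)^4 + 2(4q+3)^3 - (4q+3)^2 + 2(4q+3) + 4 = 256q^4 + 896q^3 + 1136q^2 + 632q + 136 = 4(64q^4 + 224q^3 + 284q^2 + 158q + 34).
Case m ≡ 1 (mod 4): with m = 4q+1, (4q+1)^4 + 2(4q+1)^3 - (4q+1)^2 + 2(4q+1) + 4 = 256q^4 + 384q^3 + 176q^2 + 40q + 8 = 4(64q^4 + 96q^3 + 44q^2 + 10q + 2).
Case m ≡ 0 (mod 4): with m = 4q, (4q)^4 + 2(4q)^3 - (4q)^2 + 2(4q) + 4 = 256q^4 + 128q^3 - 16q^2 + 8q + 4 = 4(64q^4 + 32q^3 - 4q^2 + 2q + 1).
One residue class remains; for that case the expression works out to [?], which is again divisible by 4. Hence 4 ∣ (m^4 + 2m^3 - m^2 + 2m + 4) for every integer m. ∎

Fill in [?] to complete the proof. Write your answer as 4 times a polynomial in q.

The residues treated are {3, 1, 0}, so the missing case is m ≡ 2 (mod 4); write m = 4q+2.
Then (4q+2)^4 + 2(4q+2)^3 - (4q+2)^2 + 2(4q+2) + 4 = 256q^4 + 640q^3 + 560q^2 + 216q + 36 = 4(64q^4 + 160q^3 + 140q^2 + 54q + 9).

4(64q^4 + 160q^3 + 140q^2 + 54q + 9)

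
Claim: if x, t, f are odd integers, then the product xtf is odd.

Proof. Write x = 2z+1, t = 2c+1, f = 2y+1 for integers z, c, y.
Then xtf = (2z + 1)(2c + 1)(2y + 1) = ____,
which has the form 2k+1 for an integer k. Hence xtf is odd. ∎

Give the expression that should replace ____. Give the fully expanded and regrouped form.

Expanding: (2z + 1)(2c + 1)(2y + 1) = 8cyz + 4cy + 4cz + 2c + 4yz + 2y + 2z + 1.
Every term except the constant is even, so this is 2(4cyz + 2cy + 2cz + c + 2yz + y + z) + 1,
and 4cyz + 2cy + 2cz + c + 2yz + y + z ∈ ℤ gives the required form.

2(4cyz + 2cy + 2cz + c + 2yz + y + z) + 1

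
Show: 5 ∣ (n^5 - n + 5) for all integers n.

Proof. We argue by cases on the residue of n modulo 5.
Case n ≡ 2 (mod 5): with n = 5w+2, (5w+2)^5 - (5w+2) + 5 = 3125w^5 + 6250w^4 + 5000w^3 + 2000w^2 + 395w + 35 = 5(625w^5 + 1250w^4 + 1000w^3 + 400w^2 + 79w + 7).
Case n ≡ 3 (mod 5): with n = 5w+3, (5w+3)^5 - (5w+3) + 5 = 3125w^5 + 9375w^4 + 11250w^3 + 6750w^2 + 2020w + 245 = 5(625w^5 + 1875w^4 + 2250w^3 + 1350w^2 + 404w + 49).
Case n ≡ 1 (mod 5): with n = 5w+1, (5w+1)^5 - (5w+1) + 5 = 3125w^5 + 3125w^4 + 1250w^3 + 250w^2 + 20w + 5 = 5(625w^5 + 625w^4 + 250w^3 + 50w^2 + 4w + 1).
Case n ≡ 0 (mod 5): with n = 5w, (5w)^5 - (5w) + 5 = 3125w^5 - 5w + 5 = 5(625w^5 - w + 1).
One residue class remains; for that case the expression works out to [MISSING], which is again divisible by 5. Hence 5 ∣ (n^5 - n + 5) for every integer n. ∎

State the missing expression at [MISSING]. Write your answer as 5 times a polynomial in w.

5(625w^5 + 2500w^4 + 4000w^3 + 3200w^2 + 1279w + 205)

The residues treated are {2, 3, 1, 0}, so the missing case is n ≡ 4 (mod 5); write n = 5w+4.
Then (5w+4)^5 - (5w+4) + 5 = 3125w^5 + 12500w^4 + 20000w^3 + 16000w^2 + 6395w + 1025 = 5(625w^5 + 2500w^4 + 4000w^3 + 3200w^2 + 1279w + 205).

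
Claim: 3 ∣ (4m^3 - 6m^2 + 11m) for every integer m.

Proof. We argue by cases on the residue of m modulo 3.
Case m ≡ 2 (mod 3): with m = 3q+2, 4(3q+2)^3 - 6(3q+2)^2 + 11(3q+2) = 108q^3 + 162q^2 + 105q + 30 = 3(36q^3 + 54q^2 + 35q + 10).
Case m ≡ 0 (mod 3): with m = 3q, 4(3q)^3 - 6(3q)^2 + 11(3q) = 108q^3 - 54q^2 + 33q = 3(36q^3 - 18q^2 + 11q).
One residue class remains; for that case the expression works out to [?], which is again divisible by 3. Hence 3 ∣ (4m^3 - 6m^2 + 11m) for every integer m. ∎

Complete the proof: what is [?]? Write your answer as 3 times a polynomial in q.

3(36q^3 + 18q^2 + 11q + 3)

The residues treated are {2, 0}, so the missing case is m ≡ 1 (mod 3); write m = 3q+1.
Then 4(3q+1)^3 - 6(3q+1)^2 + 11(3q+1) = 108q^3 + 54q^2 + 33q + 9 = 3(36q^3 + 18q^2 + 11q + 3).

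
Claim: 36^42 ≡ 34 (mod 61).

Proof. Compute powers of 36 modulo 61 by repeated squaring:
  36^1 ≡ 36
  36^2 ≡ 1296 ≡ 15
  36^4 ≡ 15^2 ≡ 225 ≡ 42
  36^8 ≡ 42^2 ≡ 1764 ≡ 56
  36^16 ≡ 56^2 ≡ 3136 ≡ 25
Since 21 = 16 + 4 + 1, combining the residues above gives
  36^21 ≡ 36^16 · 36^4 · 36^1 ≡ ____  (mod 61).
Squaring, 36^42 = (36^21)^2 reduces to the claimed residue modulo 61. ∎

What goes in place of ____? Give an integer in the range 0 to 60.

41

36^16 · 36^4 · 36^1 ≡ 25 · 42 · 36 = 37800.
37800 mod 61 = 41, so 36^21 ≡ 41 (mod 61).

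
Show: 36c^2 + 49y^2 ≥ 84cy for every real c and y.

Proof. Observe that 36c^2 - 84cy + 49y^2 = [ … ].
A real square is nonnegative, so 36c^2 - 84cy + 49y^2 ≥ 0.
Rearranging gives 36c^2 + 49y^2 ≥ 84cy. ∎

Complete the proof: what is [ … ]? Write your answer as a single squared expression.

(6c - 7y)^2

The leading and trailing coefficients are 6^2 and 7^2, and 84 = 2·6·7, so the trinomial is (6c - 7y)^2.
Hence 36c^2 - 84cy + 49y^2 ≥ 0.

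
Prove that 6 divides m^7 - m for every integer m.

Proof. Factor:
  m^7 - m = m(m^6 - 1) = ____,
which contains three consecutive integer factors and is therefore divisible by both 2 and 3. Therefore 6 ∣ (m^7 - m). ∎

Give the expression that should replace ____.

(m - 1)m(m + 1)(m^4 + m^2 + 1)

m^6 - 1 = (m^2 - 1)(m^4 + m^2 + 1), and m^2 - 1 = (m-1)(m+1).
So m(m^6 - 1) = (m - 1)m(m + 1)(m^4 + m^2 + 1).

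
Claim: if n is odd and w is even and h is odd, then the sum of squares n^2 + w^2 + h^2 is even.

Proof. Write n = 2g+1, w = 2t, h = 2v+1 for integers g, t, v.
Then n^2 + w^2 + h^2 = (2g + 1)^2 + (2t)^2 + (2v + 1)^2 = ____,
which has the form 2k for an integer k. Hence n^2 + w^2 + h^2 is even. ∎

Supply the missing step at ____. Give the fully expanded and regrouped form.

Expanding: (2g + 1)^2 + (2t)^2 + (2v + 1)^2 = 4g^2 + 4g + 4t^2 + 4v^2 + 4v + 2.
Every term is even; pulling out the factor of 2 gives 2(2g^2 + 2g + 2t^2 + 2v^2 + 2v + 1).

2(2g^2 + 2g + 2t^2 + 2v^2 + 2v + 1)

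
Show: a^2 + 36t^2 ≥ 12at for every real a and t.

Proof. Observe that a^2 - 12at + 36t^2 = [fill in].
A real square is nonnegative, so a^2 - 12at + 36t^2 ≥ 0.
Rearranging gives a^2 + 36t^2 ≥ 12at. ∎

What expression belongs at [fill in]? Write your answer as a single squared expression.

(a - 6t)^2

a^2 - 12at + 36t^2 is a perfect-square trinomial: the outer terms are (a)^2 and (6t)^2, and the cross term is -2·a·6t.
So a^2 - 12at + 36t^2 = (a - 6t)^2 ≥ 0.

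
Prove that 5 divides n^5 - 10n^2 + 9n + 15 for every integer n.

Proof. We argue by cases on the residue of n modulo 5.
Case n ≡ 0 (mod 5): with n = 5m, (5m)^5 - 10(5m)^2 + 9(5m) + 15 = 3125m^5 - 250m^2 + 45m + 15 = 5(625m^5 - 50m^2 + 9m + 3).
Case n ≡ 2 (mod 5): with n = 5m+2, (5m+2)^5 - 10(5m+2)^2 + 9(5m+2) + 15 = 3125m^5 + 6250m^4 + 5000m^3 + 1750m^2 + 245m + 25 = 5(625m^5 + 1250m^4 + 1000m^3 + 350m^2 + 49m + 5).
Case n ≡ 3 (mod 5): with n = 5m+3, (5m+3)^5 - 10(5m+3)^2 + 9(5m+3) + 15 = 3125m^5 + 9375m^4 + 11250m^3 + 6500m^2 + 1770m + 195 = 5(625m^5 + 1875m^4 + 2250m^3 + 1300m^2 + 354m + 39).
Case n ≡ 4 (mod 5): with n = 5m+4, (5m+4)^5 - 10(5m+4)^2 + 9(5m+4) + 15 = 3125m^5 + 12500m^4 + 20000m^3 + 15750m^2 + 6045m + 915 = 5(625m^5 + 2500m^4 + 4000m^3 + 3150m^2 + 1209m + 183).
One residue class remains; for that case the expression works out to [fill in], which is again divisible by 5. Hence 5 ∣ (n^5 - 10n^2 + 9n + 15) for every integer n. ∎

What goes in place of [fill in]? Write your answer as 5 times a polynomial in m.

5(625m^5 + 625m^4 + 250m^3 - 6m + 3)

The residues treated are {0, 2, 3, 4}, so the missing case is n ≡ 1 (mod 5); write n = 5m+1.
Then (5m+1)^5 - 10(5m+1)^2 + 9(5m+1) + 15 = 3125m^5 + 3125m^4 + 1250m^3 - 30m + 15 = 5(625m^5 + 625m^4 + 250m^3 - 6m + 3).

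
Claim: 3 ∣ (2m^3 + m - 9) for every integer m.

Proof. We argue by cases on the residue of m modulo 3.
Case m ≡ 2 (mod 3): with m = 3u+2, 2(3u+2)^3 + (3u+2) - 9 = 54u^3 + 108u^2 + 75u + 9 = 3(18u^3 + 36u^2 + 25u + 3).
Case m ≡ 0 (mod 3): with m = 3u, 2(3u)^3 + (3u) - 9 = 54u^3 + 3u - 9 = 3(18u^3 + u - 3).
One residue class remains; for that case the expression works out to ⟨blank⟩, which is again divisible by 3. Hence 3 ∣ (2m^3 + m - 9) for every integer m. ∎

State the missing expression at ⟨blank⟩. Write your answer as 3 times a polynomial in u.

The residues treated are {2, 0}, so the missing case is m ≡ 1 (mod 3); write m = 3u+1.
Then 2(3u+1)^3 + (3u+1) - 9 = 54u^3 + 54u^2 + 21u - 6 = 3(18u^3 + 18u^2 + 7u - 2).

3(18u^3 + 18u^2 + 7u - 2)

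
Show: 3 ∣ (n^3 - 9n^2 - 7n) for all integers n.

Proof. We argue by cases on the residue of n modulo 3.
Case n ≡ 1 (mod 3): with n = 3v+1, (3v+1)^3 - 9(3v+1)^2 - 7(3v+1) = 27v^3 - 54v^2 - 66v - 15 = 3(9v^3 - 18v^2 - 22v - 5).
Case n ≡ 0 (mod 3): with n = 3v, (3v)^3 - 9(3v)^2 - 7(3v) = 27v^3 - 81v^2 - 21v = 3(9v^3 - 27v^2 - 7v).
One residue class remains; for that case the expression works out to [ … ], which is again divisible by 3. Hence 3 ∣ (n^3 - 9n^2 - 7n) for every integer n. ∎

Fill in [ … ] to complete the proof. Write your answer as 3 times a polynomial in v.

3(9v^3 - 9v^2 - 31v - 14)

Only n ≡ 2 (mod 3) is unaccounted for. Put n = 3v+2:
(3v+2)^3 - 9(3v+2)^2 - 7(3v+2) expands to 27v^3 - 27v^2 - 93v - 42,
and factoring out 3 leaves 3(9v^3 - 9v^2 - 31v - 14).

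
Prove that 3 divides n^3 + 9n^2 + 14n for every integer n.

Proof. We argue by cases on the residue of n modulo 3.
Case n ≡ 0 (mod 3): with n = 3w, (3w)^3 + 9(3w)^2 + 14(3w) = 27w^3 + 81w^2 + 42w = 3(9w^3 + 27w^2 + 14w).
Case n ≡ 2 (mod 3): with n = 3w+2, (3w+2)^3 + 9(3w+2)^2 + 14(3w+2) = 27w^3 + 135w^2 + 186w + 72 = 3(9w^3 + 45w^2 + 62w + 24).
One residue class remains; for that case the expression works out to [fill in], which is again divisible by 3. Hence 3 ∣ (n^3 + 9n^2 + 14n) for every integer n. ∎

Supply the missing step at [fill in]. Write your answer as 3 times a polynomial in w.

3(9w^3 + 36w^2 + 35w + 8)

Only n ≡ 1 (mod 3) is unaccounted for. Put n = 3w+1:
(3w+1)^3 + 9(3w+1)^2 + 14(3w+1) expands to 27w^3 + 108w^2 + 105w + 24,
and factoring out 3 leaves 3(9w^3 + 36w^2 + 35w + 8).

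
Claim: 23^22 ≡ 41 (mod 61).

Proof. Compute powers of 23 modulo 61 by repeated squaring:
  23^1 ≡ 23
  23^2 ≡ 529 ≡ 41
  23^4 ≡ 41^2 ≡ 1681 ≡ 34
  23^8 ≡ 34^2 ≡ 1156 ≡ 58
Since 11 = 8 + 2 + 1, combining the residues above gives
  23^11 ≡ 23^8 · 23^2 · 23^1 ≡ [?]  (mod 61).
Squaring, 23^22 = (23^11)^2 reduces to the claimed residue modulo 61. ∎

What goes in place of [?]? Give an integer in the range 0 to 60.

38

Multiply the listed residues: 58 · 41 · 23 = 2378 → 54694.
Reducing modulo 61: 54694 = 896·61 + 38, so 23^11 ≡ 38.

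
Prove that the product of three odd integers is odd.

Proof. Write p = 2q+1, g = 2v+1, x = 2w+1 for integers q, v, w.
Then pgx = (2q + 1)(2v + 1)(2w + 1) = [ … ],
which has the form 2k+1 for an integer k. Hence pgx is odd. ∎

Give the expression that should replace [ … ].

(2q + 1)(2v + 1)(2w + 1) = 8qvw + 4qv + 4qw + 2q + 4vw + 2v + 2w + 1
= 2(4qvw + 2qv + 2qw + q + 2vw + v + w) + 1.
Since 4qvw + 2qv + 2qw + q + 2vw + v + w is an integer, the product is of the form 2k+1 for an integer k.

2(4qvw + 2qv + 2qw + q + 2vw + v + w) + 1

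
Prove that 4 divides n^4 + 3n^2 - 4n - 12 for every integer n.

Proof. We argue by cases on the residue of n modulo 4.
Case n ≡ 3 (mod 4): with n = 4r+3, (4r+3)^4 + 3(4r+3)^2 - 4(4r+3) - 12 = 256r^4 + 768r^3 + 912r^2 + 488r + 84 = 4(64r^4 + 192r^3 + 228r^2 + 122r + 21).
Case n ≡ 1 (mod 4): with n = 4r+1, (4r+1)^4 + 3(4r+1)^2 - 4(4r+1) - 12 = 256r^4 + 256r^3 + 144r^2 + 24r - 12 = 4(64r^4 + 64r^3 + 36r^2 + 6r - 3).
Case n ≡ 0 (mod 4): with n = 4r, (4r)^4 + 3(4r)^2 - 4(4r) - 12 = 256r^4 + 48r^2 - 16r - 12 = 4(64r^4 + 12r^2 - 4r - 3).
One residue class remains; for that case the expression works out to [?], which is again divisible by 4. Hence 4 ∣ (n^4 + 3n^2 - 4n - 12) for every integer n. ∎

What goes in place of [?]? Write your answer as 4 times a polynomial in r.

4(64r^4 + 128r^3 + 108r^2 + 40r + 2)

Only n ≡ 2 (mod 4) is unaccounted for. Put n = 4r+2:
(4r+2)^4 + 3(4r+2)^2 - 4(4r+2) - 12 expands to 256r^4 + 512r^3 + 432r^2 + 160r + 8,
and factoring out 4 leaves 4(64r^4 + 128r^3 + 108r^2 + 40r + 2).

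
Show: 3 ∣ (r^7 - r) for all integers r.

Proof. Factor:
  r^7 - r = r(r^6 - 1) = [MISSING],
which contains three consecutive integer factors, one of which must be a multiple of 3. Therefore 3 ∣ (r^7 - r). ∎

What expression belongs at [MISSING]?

r^6 - 1 = (r^2 - 1)(r^4 + r^2 + 1), and r^2 - 1 = (r-1)(r+1).
So r(r^6 - 1) = (r - 1)r(r + 1)(r^4 + r^2 + 1).

(r - 1)r(r + 1)(r^4 + r^2 + 1)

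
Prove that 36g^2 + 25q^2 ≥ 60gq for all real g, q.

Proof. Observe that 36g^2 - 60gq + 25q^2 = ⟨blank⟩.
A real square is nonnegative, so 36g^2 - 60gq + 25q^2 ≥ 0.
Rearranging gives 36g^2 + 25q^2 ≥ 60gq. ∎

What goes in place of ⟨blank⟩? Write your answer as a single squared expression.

(6g - 5q)^2

The leading and trailing coefficients are 6^2 and 5^2, and 60 = 2·6·5, so the trinomial is (6g - 5q)^2.
Hence 36g^2 - 60gq + 25q^2 ≥ 0.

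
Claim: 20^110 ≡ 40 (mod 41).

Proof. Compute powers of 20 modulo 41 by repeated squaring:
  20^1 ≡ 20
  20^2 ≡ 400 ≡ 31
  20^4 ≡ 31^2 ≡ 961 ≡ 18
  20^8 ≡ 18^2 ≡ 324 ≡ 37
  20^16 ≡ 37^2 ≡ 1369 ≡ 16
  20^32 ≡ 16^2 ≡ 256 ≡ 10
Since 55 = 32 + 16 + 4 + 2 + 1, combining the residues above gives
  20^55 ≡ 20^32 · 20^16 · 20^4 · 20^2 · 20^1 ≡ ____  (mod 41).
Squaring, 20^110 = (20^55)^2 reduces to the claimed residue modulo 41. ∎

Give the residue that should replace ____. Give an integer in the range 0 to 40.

20^32 · 20^16 · 20^4 · 20^2 · 20^1 ≡ 10 · 16 · 18 · 31 · 20 = 1785600.
1785600 mod 41 = 9, so 20^55 ≡ 9 (mod 41).

9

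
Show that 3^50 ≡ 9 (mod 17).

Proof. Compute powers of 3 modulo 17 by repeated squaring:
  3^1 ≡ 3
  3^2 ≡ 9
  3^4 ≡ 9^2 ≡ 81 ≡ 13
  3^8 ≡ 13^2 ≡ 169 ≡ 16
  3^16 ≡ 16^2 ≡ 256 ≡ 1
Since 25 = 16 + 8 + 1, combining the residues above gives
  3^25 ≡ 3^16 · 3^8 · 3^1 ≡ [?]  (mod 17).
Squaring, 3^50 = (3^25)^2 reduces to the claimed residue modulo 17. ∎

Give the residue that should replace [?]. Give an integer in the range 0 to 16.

14

Multiply the listed residues: 1 · 16 · 3 = 16 → 48.
Reducing modulo 17: 48 = 2·17 + 14, so 3^25 ≡ 14.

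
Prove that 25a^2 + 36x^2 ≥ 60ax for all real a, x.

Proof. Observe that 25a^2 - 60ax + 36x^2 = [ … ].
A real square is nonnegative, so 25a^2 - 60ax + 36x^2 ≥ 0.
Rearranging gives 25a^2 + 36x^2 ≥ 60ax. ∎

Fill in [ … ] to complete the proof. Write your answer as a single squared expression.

(5a - 6x)^2

The leading and trailing coefficients are 5^2 and 6^2, and 60 = 2·5·6, so the trinomial is (5a - 6x)^2.
Hence 25a^2 - 60ax + 36x^2 ≥ 0.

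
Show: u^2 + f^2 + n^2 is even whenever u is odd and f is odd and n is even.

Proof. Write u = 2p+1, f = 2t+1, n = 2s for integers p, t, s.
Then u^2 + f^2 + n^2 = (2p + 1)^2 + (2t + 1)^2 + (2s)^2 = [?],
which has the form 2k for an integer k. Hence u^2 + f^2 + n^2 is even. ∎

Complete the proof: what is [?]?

Expanding: (2p + 1)^2 + (2t + 1)^2 + (2s)^2 = 4p^2 + 4p + 4s^2 + 4t^2 + 4t + 2.
Every term is even; pulling out the factor of 2 gives 2(2p^2 + 2p + 2s^2 + 2t^2 + 2t + 1).

2(2p^2 + 2p + 2s^2 + 2t^2 + 2t + 1)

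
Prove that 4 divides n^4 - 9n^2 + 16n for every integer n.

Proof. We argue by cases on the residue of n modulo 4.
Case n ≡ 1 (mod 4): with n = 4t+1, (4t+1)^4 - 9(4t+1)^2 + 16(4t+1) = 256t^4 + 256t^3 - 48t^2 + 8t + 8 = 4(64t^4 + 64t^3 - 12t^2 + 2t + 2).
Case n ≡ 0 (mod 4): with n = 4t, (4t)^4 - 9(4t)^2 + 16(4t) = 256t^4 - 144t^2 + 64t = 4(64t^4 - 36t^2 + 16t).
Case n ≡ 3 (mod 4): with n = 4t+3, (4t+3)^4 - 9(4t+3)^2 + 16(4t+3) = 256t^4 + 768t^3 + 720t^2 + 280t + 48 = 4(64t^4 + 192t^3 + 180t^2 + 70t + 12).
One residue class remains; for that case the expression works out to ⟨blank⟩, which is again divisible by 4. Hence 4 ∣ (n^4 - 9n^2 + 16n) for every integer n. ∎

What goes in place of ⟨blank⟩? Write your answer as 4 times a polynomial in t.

4(64t^4 + 128t^3 + 60t^2 + 12t + 3)

Only n ≡ 2 (mod 4) is unaccounted for. Put n = 4t+2:
(4t+2)^4 - 9(4t+2)^2 + 16(4t+2) expands to 256t^4 + 512t^3 + 240t^2 + 48t + 12,
and factoring out 4 leaves 4(64t^4 + 128t^3 + 60t^2 + 12t + 3).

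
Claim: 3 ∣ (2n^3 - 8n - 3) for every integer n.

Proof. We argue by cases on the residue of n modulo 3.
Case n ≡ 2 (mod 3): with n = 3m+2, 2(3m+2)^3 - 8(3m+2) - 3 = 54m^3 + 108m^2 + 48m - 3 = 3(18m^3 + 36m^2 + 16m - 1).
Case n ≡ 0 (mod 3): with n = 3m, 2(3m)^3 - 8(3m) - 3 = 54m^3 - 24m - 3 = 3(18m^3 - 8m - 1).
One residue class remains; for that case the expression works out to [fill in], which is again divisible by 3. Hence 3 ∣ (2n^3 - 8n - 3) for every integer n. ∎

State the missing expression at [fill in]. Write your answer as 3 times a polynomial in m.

Only n ≡ 1 (mod 3) is unaccounted for. Put n = 3m+1:
2(3m+1)^3 - 8(3m+1) - 3 expands to 54m^3 + 54m^2 - 6m - 9,
and factoring out 3 leaves 3(18m^3 + 18m^2 - 2m - 3).

3(18m^3 + 18m^2 - 2m - 3)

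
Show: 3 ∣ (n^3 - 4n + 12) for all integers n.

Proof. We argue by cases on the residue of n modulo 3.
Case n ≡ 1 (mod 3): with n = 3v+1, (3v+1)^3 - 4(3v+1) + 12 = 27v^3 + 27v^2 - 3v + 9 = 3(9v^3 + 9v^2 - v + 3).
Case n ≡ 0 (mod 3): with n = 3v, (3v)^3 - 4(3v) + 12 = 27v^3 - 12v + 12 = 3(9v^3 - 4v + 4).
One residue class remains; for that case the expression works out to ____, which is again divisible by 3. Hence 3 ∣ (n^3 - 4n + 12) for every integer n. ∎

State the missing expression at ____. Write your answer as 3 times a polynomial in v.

The residues treated are {1, 0}, so the missing case is n ≡ 2 (mod 3); write n = 3v+2.
Then (3v+2)^3 - 4(3v+2) + 12 = 27v^3 + 54v^2 + 24v + 12 = 3(9v^3 + 18v^2 + 8v + 4).

3(9v^3 + 18v^2 + 8v + 4)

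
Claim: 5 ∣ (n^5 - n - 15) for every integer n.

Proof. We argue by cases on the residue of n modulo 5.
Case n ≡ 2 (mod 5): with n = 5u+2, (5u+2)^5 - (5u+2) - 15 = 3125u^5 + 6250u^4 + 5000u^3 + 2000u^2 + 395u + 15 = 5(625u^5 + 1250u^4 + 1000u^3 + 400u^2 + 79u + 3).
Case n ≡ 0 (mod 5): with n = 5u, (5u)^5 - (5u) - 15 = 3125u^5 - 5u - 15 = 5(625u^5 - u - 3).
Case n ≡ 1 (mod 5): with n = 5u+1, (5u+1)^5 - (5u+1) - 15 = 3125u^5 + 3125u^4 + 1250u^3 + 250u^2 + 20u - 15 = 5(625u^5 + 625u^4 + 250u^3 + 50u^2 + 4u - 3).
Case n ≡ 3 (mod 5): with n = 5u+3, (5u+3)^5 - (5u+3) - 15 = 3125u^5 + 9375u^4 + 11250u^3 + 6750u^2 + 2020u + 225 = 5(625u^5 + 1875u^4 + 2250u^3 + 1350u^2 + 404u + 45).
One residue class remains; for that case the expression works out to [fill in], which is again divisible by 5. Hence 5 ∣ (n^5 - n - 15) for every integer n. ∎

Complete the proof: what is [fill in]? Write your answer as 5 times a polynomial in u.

Only n ≡ 4 (mod 5) is unaccounted for. Put n = 5u+4:
(5u+4)^5 - (5u+4) - 15 expands to 3125u^5 + 12500u^4 + 20000u^3 + 16000u^2 + 6395u + 1005,
and factoring out 5 leaves 5(625u^5 + 2500u^4 + 4000u^3 + 3200u^2 + 1279u + 201).

5(625u^5 + 2500u^4 + 4000u^3 + 3200u^2 + 1279u + 201)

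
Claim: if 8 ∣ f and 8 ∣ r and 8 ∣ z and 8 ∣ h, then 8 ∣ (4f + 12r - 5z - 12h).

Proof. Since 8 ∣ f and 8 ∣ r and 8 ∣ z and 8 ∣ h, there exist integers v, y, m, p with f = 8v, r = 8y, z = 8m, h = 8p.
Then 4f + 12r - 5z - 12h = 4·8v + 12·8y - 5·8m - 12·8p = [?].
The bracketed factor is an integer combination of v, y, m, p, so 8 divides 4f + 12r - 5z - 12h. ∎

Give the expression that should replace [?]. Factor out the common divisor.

Each term has a factor of 8: 4·8v + 12·8y - 5·8m - 12·8p = 8·(-5m - 12p + 4v + 12y).
Since -5m - 12p + 4v + 12y is an integer, 8 ∣ (4f + 12r - 5z - 12h).

8(-5m - 12p + 4v + 12y)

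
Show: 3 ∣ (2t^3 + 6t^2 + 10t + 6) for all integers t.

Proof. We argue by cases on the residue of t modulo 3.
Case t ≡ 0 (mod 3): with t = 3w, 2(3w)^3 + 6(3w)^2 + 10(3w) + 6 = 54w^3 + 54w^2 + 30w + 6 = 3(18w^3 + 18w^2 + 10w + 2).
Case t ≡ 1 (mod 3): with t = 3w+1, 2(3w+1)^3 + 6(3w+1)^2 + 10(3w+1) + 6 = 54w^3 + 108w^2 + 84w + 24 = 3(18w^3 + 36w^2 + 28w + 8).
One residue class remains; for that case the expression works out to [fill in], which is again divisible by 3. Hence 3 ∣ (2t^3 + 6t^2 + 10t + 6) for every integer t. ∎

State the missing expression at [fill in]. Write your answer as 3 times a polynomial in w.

Only t ≡ 2 (mod 3) is unaccounted for. Put t = 3w+2:
2(3w+2)^3 + 6(3w+2)^2 + 10(3w+2) + 6 expands to 54w^3 + 162w^2 + 174w + 66,
and factoring out 3 leaves 3(18w^3 + 54w^2 + 58w + 22).

3(18w^3 + 54w^2 + 58w + 22)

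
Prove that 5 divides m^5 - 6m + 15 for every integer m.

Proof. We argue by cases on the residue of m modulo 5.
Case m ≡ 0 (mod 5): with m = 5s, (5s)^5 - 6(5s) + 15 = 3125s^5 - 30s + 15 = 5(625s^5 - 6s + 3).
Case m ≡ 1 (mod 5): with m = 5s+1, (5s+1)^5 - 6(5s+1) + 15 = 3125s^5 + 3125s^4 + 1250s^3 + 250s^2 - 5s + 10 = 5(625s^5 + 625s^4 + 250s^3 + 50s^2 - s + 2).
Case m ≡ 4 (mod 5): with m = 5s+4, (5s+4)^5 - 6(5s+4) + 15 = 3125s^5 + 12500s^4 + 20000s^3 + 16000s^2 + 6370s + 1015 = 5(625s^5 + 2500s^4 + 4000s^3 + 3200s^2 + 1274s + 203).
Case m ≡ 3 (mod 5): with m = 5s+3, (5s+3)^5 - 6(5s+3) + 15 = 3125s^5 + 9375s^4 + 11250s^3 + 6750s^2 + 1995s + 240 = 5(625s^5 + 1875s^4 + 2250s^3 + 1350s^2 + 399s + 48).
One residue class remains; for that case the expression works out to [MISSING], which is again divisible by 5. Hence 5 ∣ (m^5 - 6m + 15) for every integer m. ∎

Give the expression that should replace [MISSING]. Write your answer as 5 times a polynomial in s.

5(625s^5 + 1250s^4 + 1000s^3 + 400s^2 + 74s + 7)

The residues treated are {0, 1, 4, 3}, so the missing case is m ≡ 2 (mod 5); write m = 5s+2.
Then (5s+2)^5 - 6(5s+2) + 15 = 3125s^5 + 6250s^4 + 5000s^3 + 2000s^2 + 370s + 35 = 5(625s^5 + 1250s^4 + 1000s^3 + 400s^2 + 74s + 7).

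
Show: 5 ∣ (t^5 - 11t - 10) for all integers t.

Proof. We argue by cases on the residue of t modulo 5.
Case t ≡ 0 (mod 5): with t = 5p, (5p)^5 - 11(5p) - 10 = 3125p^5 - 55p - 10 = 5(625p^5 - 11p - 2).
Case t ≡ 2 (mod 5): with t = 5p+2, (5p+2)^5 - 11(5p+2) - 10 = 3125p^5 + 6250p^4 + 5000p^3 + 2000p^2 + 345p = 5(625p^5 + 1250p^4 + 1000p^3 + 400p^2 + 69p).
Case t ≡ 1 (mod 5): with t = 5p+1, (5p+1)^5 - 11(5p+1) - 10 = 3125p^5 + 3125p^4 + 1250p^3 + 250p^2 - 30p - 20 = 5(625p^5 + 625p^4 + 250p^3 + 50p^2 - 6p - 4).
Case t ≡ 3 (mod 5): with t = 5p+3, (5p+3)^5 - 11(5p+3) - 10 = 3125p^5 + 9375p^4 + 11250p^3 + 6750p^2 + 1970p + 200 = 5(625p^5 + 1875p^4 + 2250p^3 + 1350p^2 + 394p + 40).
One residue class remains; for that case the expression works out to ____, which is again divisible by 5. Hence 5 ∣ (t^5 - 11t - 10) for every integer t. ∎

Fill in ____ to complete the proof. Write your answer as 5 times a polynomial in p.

5(625p^5 + 2500p^4 + 4000p^3 + 3200p^2 + 1269p + 194)

The residues treated are {0, 2, 1, 3}, so the missing case is t ≡ 4 (mod 5); write t = 5p+4.
Then (5p+4)^5 - 11(5p+4) - 10 = 3125p^5 + 12500p^4 + 20000p^3 + 16000p^2 + 6345p + 970 = 5(625p^5 + 2500p^4 + 4000p^3 + 3200p^2 + 1269p + 194).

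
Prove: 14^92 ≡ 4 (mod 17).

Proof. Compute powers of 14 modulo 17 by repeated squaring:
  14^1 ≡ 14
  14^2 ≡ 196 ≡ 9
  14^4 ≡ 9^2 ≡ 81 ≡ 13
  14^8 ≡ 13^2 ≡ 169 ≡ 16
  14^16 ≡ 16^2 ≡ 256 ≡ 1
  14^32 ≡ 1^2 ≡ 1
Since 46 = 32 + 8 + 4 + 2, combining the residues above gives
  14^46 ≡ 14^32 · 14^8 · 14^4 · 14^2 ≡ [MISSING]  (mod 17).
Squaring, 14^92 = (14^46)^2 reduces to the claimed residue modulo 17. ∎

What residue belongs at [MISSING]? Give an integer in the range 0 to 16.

14^32 · 14^8 · 14^4 · 14^2 ≡ 1 · 16 · 13 · 9 = 1872.
1872 mod 17 = 2, so 14^46 ≡ 2 (mod 17).

2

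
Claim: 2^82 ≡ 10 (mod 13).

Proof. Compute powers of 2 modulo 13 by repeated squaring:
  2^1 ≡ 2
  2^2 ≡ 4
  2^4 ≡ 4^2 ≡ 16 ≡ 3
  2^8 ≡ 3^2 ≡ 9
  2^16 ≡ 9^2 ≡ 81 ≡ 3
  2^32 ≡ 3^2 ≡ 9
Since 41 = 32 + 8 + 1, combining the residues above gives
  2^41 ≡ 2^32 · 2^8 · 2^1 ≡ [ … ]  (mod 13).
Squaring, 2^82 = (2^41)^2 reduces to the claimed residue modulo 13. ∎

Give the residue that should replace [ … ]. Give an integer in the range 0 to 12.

6

Multiply the listed residues: 9 · 9 · 2 = 81 → 162.
Reducing modulo 13: 162 = 12·13 + 6, so 2^41 ≡ 6.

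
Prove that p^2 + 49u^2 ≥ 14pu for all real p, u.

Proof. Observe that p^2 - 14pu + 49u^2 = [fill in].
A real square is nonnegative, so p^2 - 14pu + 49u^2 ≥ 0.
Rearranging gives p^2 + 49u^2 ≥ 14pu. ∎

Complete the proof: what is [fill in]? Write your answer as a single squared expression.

(p - 7u)^2

The leading and trailing coefficients are 1^2 and 7^2, and 14 = 2·1·7, so the trinomial is (p - 7u)^2.
Hence p^2 - 14pu + 49u^2 ≥ 0.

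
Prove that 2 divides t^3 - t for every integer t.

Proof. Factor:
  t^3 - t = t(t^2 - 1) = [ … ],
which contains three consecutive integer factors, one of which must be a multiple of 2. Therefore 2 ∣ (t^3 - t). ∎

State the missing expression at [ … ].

(t - 1)t(t + 1)

t(t^2 - 1) = t(t - 1)(t + 1) = (t - 1)t(t + 1).
These three factors are consecutive integers, so their product is divisible by 2.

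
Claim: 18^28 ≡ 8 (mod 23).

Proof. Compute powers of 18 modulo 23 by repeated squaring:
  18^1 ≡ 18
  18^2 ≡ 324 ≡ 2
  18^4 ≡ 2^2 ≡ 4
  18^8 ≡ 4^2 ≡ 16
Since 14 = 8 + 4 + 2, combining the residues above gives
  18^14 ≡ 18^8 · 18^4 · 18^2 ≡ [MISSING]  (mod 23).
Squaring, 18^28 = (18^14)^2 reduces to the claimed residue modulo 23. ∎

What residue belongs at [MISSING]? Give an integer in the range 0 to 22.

13

18^8 · 18^4 · 18^2 ≡ 16 · 4 · 2 = 128.
128 mod 23 = 13, so 18^14 ≡ 13 (mod 23).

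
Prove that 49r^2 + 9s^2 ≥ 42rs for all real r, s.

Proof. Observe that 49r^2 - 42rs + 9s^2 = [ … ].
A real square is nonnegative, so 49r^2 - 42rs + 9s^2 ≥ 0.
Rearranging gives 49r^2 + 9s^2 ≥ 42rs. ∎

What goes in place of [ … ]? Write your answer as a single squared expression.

49r^2 - 42rs + 9s^2 is a perfect-square trinomial: the outer terms are (7r)^2 and (3s)^2, and the cross term is -2·7r·3s.
So 49r^2 - 42rs + 9s^2 = (7r - 3s)^2 ≥ 0.

(7r - 3s)^2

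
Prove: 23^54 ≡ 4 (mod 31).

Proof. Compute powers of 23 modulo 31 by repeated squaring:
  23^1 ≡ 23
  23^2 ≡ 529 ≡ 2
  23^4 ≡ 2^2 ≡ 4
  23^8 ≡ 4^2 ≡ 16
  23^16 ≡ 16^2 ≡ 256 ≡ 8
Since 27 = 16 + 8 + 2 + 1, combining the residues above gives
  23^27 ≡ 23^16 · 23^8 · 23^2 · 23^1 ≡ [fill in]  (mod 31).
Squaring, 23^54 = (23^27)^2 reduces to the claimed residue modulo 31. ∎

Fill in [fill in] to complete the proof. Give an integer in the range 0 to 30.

23^16 · 23^8 · 23^2 · 23^1 ≡ 8 · 16 · 2 · 23 = 5888.
5888 mod 31 = 29, so 23^27 ≡ 29 (mod 31).

29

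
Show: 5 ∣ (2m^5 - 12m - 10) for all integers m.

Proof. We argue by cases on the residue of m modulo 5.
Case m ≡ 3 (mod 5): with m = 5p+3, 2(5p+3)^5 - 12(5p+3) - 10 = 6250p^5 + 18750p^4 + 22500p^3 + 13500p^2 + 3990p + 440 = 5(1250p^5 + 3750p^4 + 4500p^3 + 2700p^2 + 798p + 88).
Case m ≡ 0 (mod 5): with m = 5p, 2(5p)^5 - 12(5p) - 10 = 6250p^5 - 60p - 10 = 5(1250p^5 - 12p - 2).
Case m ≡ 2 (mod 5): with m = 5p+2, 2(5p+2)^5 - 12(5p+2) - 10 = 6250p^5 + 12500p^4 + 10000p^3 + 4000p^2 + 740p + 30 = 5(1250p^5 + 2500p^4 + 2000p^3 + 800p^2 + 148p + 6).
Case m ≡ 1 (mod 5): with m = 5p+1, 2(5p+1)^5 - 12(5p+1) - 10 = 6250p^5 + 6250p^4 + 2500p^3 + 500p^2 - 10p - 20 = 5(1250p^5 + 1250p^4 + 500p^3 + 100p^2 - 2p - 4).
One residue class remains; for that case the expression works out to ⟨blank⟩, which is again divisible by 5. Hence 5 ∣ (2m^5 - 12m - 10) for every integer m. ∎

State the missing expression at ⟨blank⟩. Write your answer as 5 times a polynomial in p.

5(1250p^5 + 5000p^4 + 8000p^3 + 6400p^2 + 2548p + 398)

The residues treated are {3, 0, 2, 1}, so the missing case is m ≡ 4 (mod 5); write m = 5p+4.
Then 2(5p+4)^5 - 12(5p+4) - 10 = 6250p^5 + 25000p^4 + 40000p^3 + 32000p^2 + 12740p + 1990 = 5(1250p^5 + 5000p^4 + 8000p^3 + 6400p^2 + 2548p + 398).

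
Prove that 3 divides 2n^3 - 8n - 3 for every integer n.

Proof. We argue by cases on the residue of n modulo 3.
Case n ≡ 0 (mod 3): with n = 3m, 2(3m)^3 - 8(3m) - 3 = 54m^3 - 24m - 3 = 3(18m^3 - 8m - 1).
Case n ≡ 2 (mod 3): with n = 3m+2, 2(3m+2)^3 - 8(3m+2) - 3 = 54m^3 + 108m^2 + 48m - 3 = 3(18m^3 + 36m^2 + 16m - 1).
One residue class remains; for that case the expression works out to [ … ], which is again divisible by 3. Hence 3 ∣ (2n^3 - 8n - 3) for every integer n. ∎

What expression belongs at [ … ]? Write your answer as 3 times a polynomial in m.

3(18m^3 + 18m^2 - 2m - 3)

The residues treated are {0, 2}, so the missing case is n ≡ 1 (mod 3); write n = 3m+1.
Then 2(3m+1)^3 - 8(3m+1) - 3 = 54m^3 + 54m^2 - 6m - 9 = 3(18m^3 + 18m^2 - 2m - 3).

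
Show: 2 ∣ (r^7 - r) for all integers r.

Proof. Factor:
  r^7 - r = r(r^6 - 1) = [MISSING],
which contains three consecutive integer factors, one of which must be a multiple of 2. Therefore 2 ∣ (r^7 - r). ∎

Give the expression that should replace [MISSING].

(r - 1)r(r + 1)(r^4 + r^2 + 1)

r^6 - 1 = (r^2 - 1)(r^4 + r^2 + 1), and r^2 - 1 = (r-1)(r+1).
So r(r^6 - 1) = (r - 1)r(r + 1)(r^4 + r^2 + 1).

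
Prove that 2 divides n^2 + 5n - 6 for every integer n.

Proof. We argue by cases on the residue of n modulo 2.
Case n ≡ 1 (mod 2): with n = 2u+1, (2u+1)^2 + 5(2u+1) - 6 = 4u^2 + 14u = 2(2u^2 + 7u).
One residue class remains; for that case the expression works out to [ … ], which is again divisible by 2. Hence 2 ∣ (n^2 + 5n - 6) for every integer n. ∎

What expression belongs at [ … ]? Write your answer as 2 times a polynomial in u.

2(2u^2 + 5u - 3)

The residues treated are {1}, so the missing case is n ≡ 0 (mod 2); write n = 2u.
Then (2u)^2 + 5(2u) - 6 = 4u^2 + 10u - 6 = 2(2u^2 + 5u - 3).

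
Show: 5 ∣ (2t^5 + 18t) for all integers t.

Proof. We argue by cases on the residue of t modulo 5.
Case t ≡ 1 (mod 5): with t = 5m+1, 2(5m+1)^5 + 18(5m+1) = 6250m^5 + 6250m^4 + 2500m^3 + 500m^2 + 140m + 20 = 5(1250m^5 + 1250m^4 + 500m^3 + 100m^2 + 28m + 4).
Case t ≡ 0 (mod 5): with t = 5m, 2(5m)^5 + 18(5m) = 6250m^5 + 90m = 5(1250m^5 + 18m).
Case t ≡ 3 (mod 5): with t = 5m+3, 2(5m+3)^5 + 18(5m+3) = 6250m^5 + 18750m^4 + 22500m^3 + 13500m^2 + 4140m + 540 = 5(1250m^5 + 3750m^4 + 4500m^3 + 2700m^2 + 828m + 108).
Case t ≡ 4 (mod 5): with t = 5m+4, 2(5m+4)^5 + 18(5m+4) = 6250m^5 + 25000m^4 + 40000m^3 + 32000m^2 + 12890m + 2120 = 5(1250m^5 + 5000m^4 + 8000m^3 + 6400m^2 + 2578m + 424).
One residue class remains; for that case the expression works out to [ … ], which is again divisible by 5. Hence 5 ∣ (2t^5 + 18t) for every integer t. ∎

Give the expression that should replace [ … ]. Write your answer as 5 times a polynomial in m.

5(1250m^5 + 2500m^4 + 2000m^3 + 800m^2 + 178m + 20)

The residues treated are {1, 0, 3, 4}, so the missing case is t ≡ 2 (mod 5); write t = 5m+2.
Then 2(5m+2)^5 + 18(5m+2) = 6250m^5 + 12500m^4 + 10000m^3 + 4000m^2 + 890m + 100 = 5(1250m^5 + 2500m^4 + 2000m^3 + 800m^2 + 178m + 20).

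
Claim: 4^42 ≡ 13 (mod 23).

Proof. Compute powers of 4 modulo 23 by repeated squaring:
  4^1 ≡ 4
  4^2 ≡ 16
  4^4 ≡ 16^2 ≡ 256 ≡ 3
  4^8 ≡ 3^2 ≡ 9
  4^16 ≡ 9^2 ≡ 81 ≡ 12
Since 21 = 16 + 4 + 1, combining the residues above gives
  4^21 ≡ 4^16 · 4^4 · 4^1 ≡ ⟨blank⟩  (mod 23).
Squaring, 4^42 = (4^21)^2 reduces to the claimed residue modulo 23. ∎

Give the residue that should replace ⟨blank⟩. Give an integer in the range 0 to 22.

6

4^16 · 4^4 · 4^1 ≡ 12 · 3 · 4 = 144.
144 mod 23 = 6, so 4^21 ≡ 6 (mod 23).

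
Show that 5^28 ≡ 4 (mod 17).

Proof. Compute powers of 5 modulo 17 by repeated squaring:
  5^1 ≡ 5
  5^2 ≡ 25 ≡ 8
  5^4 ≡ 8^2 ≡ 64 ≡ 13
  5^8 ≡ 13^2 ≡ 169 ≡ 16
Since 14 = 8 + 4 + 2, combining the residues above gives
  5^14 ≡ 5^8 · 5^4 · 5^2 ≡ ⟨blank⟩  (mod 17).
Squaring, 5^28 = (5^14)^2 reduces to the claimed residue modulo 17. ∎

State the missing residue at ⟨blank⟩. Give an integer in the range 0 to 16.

5^8 · 5^4 · 5^2 ≡ 16 · 13 · 8 = 1664.
1664 mod 17 = 15, so 5^14 ≡ 15 (mod 17).

15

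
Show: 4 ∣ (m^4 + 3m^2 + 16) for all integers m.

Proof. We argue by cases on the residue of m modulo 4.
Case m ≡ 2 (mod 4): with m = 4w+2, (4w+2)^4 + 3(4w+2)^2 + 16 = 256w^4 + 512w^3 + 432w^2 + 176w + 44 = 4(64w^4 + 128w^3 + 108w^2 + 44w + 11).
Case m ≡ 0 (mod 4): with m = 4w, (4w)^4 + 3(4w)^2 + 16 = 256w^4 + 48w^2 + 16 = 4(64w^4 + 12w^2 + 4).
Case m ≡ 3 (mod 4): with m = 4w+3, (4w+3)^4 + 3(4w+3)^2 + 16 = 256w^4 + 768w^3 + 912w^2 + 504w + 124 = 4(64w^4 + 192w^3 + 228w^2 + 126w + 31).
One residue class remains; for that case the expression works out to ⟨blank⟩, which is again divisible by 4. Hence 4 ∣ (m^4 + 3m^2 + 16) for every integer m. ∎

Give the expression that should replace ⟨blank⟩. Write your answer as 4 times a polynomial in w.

The residues treated are {2, 0, 3}, so the missing case is m ≡ 1 (mod 4); write m = 4w+1.
Then (4w+1)^4 + 3(4w+1)^2 + 16 = 256w^4 + 256w^3 + 144w^2 + 40w + 20 = 4(64w^4 + 64w^3 + 36w^2 + 10w + 5).

4(64w^4 + 64w^3 + 36w^2 + 10w + 5)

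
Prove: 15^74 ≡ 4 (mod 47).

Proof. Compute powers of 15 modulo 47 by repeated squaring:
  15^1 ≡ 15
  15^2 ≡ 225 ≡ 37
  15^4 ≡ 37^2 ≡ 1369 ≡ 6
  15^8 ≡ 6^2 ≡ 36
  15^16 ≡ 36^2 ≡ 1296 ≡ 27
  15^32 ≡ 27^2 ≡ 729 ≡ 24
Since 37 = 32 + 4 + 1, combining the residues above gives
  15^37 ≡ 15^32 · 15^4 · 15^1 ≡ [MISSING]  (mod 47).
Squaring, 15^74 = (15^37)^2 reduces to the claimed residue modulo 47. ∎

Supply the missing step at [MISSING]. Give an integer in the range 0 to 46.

45

Multiply the listed residues: 24 · 6 · 15 = 144 → 2160.
Reducing modulo 47: 2160 = 45·47 + 45, so 15^37 ≡ 45.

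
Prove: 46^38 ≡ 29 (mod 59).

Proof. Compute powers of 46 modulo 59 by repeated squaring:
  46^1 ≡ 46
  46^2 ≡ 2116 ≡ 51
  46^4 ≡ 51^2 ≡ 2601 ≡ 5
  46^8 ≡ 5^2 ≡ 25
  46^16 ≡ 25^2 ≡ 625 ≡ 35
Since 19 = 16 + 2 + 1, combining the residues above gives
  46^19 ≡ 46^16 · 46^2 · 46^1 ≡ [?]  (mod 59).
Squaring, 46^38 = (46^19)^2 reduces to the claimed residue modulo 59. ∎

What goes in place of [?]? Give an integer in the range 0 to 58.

Multiply the listed residues: 35 · 51 · 46 = 1785 → 82110.
Reducing modulo 59: 82110 = 1391·59 + 41, so 46^19 ≡ 41.

41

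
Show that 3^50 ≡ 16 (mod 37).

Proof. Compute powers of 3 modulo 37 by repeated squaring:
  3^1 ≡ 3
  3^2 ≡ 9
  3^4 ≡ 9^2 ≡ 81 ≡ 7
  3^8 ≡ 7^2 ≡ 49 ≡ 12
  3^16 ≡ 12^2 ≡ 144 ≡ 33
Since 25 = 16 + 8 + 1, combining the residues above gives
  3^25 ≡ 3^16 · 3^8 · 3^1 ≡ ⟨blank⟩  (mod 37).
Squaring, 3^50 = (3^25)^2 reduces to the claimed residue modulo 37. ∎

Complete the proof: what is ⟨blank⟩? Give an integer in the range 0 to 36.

Multiply the listed residues: 33 · 12 · 3 = 396 → 1188.
Reducing modulo 37: 1188 = 32·37 + 4, so 3^25 ≡ 4.

4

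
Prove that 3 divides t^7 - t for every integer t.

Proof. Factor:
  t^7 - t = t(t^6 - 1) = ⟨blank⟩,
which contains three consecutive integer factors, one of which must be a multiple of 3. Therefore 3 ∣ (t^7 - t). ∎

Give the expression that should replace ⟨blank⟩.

t^6 - 1 = (t^2 - 1)(t^4 + t^2 + 1), and t^2 - 1 = (t-1)(t+1).
So t(t^6 - 1) = (t - 1)t(t + 1)(t^4 + t^2 + 1).

(t - 1)t(t + 1)(t^4 + t^2 + 1)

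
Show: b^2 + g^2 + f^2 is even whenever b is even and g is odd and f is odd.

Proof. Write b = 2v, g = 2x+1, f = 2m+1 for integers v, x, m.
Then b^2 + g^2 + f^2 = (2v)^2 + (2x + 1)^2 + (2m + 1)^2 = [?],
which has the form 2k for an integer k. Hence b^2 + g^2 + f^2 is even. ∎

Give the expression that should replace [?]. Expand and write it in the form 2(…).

(2v)^2 + (2x + 1)^2 + (2m + 1)^2 = 4m^2 + 4m + 4v^2 + 4x^2 + 4x + 2
= 2(2m^2 + 2m + 2v^2 + 2x^2 + 2x + 1).
Since 2m^2 + 2m + 2v^2 + 2x^2 + 2x + 1 is an integer, the sum of squares is of the form 2k for an integer k.

2(2m^2 + 2m + 2v^2 + 2x^2 + 2x + 1)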